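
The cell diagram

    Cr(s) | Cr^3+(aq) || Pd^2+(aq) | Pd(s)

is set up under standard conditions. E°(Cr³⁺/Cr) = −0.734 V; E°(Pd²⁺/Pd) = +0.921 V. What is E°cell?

By convention the left-hand electrode in cell notation is the anode (oxidation) and the right-hand electrode is the cathode (reduction).
E°cell = E°(right) − E°(left) = +0.921 − (−0.734) = +1.655 V.

+1.655 V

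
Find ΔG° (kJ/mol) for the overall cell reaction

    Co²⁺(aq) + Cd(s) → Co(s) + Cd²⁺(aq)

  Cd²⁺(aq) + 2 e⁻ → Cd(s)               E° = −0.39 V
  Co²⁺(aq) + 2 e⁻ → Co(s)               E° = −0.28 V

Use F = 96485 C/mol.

−21.2 kJ/mol

In the reaction as written Co²⁺(aq) is reduced, so the Co²⁺/Co couple is the cathode and Cd²⁺/Cd is the anode.
E°cell = −0.28 − (−0.39) = +0.11 V; balancing electrons gives n = 2.
ΔG° = −nFE°cell = −(2)(96485)(+0.11) J/mol = −21.2 kJ/mol.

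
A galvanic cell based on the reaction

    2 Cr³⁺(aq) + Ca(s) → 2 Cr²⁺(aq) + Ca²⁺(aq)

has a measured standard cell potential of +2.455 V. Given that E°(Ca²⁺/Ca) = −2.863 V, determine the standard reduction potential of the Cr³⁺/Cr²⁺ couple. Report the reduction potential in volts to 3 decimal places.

−0.408 V

In the reaction as written the Cr³⁺/Cr²⁺ couple is reduced (cathode) and Ca²⁺/Ca is oxidized (anode), so E°cell = E°(Cr³⁺/Cr²⁺) − E°(Ca²⁺/Ca).
E°(Cr³⁺/Cr²⁺) = E°cell + E°(anode) = +2.455 + (−2.863) = −0.408 V.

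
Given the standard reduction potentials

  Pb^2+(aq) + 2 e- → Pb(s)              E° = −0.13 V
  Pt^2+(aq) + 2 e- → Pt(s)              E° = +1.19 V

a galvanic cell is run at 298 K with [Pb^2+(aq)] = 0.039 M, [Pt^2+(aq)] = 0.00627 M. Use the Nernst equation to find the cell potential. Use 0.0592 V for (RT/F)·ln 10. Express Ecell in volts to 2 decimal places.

Pt²⁺/Pt is reduced (cathode, E° = +1.19 V) and Pb²⁺/Pb is oxidized (anode).
E°cell = E°cat − E°an = +1.19 − (−0.13) = +1.32 V; n = 2.
Balancing gives Pt^2+(aq) + Pb(s) → Pt(s) + Pb^2+(aq); hence Q = [Pb^2+(aq)] / [Pt^2+(aq)] = 6.22 (log Q = 0.794).
Applying E = E° − (RT ln10/nF)·log Q gives +1.32 − (0.0592/2)(0.794) = +1.30 V.

+1.30 V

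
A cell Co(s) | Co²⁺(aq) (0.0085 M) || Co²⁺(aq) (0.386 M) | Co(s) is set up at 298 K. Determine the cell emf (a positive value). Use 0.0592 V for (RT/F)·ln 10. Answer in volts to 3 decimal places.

For a concentration cell E°cell = 0, since both electrodes use the same couple.
The compartment with the higher Co²⁺(aq) concentration (0.386 M) acts as the cathode; ions are reduced there and produced at the dilute (0.0085 M) anode.
With n = 2, Ecell = −(0.0592/2)·log([dilute]/[conc]) = −(0.0592/2)·log(0.0085/0.386) = +0.049 V.

0.049 V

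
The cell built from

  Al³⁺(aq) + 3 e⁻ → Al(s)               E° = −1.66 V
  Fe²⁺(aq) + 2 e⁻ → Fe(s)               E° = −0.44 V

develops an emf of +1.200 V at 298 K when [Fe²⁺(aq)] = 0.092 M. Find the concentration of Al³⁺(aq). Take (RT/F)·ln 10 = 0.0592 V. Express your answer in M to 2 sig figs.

With Fe²⁺/Fe at the cathode and Al³⁺/Al at the anode, E°cell = −0.44 − (−1.66) = +1.22 V (n = 6).
Rearranging E = E° − (0.0592/n)·log Q gives log Q = 6(+1.22 − (+1.200))/0.0592 = 2.027.
Balancing electrons gives 3 Fe²⁺(aq) + 2 Al(s) → 3 Fe(s) + 2 Al³⁺(aq); thus Q = [Al³⁺(aq)]^2 / [Fe²⁺(aq)]^3.
Substituting the known concentrations and solving, log [Al³⁺(aq)] = −0.541 and [Al³⁺(aq)] = 0.29 M.

0.29 M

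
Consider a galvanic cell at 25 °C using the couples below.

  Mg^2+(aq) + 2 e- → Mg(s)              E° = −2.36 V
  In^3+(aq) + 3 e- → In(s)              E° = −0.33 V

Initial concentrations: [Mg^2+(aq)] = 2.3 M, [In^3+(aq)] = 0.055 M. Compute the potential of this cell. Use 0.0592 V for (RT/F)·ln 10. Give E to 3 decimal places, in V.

Since E°(In³⁺/In) > E°(Mg²⁺/Mg), In³⁺/In serves as the cathode.
The standard potential is −0.33 − (−2.36) = +2.03 V and the balanced reaction transfers n = 6 electrons.
For the overall reaction 2 In^3+(aq) + 3 Mg(s) → 2 In(s) + 3 Mg^2+(aq), Q = [Mg^2+(aq)]^3 / [In^3+(aq)]^2 = 4.02×10^3, giving log Q = 3.604.
Applying E = E° − (RT ln10/nF)·log Q gives +2.03 − (0.0592/6)(3.604) = +1.994 V.

+1.994 V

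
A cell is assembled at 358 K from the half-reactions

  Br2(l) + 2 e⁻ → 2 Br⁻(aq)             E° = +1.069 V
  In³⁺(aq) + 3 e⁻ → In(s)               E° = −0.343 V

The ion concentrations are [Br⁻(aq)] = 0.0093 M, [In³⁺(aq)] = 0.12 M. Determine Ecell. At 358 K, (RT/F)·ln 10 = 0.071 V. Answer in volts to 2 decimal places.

Since E°(Br₂/Br⁻) > E°(In³⁺/In), Br₂/Br⁻ serves as the cathode.
The standard potential is +1.069 − (−0.343) = +1.412 V and the balanced reaction transfers n = 6 electrons.
The balanced reaction is 3 Br2(l) + 2 In(s) → 6 Br⁻(aq) + 2 In³⁺(aq), so Q = [Br⁻(aq)]^6·[In³⁺(aq)]^2 = 9.32×10^−15 and log Q = −14.031.
By the Nernst equation, E = +1.412 − (0.071/6)·(−14.031) = +1.58 V.

+1.58 V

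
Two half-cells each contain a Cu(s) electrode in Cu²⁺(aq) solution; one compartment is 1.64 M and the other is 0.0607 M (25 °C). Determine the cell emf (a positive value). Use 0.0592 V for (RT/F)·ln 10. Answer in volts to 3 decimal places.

0.042 V

For a concentration cell E°cell = 0, since both electrodes use the same couple.
The compartment with the higher Cu²⁺(aq) concentration (1.64 M) acts as the cathode; ions are reduced there and produced at the dilute (0.0607 M) anode.
With n = 2, Ecell = −(0.0592/2)·log([dilute]/[conc]) = −(0.0592/2)·log(0.0607/1.64) = +0.042 V.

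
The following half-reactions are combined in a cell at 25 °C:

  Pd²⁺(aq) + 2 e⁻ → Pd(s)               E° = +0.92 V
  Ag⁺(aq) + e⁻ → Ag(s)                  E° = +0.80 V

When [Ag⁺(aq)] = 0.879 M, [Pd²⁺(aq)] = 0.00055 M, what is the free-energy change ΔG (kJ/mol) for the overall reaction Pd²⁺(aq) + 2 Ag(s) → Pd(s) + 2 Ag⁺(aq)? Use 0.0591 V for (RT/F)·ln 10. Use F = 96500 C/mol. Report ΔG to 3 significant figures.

−5.21 kJ/mol

E°cell = +0.92 − (+0.80) = +0.12 V; the balanced reaction transfers n = 2 electrons.
The reaction quotient is [Ag⁺(aq)]^2 / [Pd²⁺(aq)] = 1.4×10^3; by Nernst, E = +0.12 − (0.0591/2)(3.148) = +0.0270 V.
Then ΔG = −nFE = −2 × 96500 × +0.0270 J/mol = −5.21 kJ/mol.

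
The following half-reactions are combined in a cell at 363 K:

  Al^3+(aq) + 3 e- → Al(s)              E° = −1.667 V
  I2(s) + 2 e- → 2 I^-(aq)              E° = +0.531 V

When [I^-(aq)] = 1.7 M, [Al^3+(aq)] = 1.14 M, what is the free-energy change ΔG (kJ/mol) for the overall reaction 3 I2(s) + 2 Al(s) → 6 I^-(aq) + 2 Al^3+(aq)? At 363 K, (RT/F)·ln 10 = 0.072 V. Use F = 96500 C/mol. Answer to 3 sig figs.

−1260 kJ/mol

With I₂/I⁻ reduced at the cathode, E°cell = +0.531 − (−1.667) = +2.198 V and n = 6.
The reaction quotient is [I^-(aq)]^6·[Al^3+(aq)]^2 = 31.4; by Nernst, E = +2.198 − (0.072/6)(1.497) = +2.1800 V.
Then ΔG = −nFE = −6 × 96500 × +2.1800 J/mol = −1260 kJ/mol.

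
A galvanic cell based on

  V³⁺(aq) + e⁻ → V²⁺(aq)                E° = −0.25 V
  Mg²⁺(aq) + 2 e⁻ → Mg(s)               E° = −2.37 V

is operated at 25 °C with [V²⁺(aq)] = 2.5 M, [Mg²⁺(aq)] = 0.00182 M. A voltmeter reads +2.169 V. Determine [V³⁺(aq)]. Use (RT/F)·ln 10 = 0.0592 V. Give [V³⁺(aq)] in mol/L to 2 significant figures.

0.72 M

The V³⁺/V²⁺ couple has the larger reduction potential, so it is the cathode: E°cell = −0.25 − (−2.37) = +2.12 V and n = 2.
Rearranging E = E° − (0.0592/n)·log Q gives log Q = 2(+2.12 − (+2.169))/0.0592 = −1.655.
For 2 V³⁺(aq) + Mg(s) → 2 V²⁺(aq) + Mg²⁺(aq), the reaction quotient is Q = ([V²⁺(aq)]^2·[Mg²⁺(aq)]) / [V³⁺(aq)]^2.
Solving for the unknown gives log [V³⁺(aq)] = −0.145, so [V³⁺(aq)] ≈ 0.72 M.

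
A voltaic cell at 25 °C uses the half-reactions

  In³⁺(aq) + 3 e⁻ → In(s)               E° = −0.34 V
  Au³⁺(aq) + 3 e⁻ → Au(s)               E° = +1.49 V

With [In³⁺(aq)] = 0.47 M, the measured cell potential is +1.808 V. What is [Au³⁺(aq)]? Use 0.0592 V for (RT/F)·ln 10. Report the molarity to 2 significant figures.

Au³⁺/Au is the cathode (higher E°); E°cell = +1.49 − (−0.34) = +1.83 V with n = 3.
From the Nernst equation, log Q = n(E° − E)/0.0592 = 3·(+1.83 − (+1.808))/0.0592 = 1.115.
Balancing electrons gives Au³⁺(aq) + In(s) → Au(s) + In³⁺(aq); thus Q = [In³⁺(aq)] / [Au³⁺(aq)].
Isolating [Au³⁺(aq)] in Q = 10^{1.115} yields log [Au³⁺(aq)] = −1.443, i.e. 0.036 M.

0.036 M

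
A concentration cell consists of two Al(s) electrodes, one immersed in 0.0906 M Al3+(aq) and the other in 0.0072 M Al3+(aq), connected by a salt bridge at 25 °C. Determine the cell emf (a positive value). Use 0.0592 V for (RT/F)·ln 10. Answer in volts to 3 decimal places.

For a concentration cell E°cell = 0, since both electrodes use the same couple.
The compartment with the higher Al3+(aq) concentration (0.0906 M) acts as the cathode; ions are reduced there and produced at the dilute (0.0072 M) anode.
With n = 3, Ecell = −(0.0592/3)·log([dilute]/[conc]) = −(0.0592/3)·log(0.0072/0.0906) = +0.022 V.

0.022 V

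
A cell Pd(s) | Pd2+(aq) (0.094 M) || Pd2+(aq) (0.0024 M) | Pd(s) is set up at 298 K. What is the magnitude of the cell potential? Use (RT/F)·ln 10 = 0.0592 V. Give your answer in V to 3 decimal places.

0.047 V

For a concentration cell E°cell = 0, since both electrodes use the same couple.
The compartment with the higher Pd2+(aq) concentration (0.094 M) acts as the cathode; ions are reduced there and produced at the dilute (0.0024 M) anode.
With n = 2, Ecell = −(0.0592/2)·log([dilute]/[conc]) = −(0.0592/2)·log(0.0024/0.094) = +0.047 V.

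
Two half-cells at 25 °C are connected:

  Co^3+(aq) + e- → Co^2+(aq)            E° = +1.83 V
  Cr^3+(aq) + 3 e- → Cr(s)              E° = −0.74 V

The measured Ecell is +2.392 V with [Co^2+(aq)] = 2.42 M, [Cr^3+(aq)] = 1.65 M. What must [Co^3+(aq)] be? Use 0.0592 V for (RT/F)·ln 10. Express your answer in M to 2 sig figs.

Co³⁺/Co²⁺ is the cathode (higher E°); E°cell = +1.83 − (−0.74) = +2.57 V with n = 3.
Rearranging E = E° − (0.0592/n)·log Q gives log Q = 3(+2.57 − (+2.392))/0.0592 = 9.020.
Balancing electrons gives 3 Co^3+(aq) + Cr(s) → 3 Co^2+(aq) + Cr^3+(aq); thus Q = ([Co^2+(aq)]^3·[Cr^3+(aq)]) / [Co^3+(aq)]^3.
Substituting the known concentrations and solving, log [Co^3+(aq)] = −2.550 and [Co^3+(aq)] = 0.0028 M.

0.0028 M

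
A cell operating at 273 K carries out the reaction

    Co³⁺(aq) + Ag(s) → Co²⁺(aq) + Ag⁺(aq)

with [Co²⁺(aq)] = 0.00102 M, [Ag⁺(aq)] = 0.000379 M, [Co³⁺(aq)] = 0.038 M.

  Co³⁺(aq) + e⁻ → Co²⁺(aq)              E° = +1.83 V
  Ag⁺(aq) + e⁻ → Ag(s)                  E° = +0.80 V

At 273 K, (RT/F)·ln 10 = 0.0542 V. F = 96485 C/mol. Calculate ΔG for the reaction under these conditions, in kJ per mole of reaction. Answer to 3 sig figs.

E°cell = +1.83 − (+0.80) = +1.03 V; the balanced reaction transfers n = 1 electron.
Here Q = ([Co²⁺(aq)]·[Ag⁺(aq)]) / [Co³⁺(aq)] = 1.02×10^−5 (log Q = −4.993), giving E = +1.03 − (0.0542/1)·(−4.993) = +1.3006 V.
Finally ΔG = −nFE = −(1)(96485 C/mol)(+1.3006 V) = −125 kJ/mol.

−125 kJ/mol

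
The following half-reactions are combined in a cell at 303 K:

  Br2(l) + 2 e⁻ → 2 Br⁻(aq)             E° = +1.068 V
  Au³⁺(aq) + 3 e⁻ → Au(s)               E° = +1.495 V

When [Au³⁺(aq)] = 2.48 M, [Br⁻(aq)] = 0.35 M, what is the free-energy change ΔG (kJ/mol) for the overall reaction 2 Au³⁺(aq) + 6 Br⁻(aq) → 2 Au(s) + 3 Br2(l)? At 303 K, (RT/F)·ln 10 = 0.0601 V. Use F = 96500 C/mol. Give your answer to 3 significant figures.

−236 kJ/mol

With Au³⁺/Au reduced at the cathode, E°cell = +1.495 − (+1.068) = +0.427 V and n = 6.
Q = 1 / ([Au³⁺(aq)]^2·[Br⁻(aq)]^6) = 88.4, so log Q = 1.947 and E = +0.427 − (0.0601/6)(1.947) = +0.4075 V.
Then ΔG = −nFE = −6 × 96500 × +0.4075 J/mol = −236 kJ/mol.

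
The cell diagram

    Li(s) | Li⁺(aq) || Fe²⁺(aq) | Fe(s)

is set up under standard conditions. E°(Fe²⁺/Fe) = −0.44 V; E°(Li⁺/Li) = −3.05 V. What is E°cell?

+2.61 V

By convention the left-hand electrode in cell notation is the anode (oxidation) and the right-hand electrode is the cathode (reduction).
E°cell = E°(right) − E°(left) = −0.44 − (−3.05) = +2.61 V.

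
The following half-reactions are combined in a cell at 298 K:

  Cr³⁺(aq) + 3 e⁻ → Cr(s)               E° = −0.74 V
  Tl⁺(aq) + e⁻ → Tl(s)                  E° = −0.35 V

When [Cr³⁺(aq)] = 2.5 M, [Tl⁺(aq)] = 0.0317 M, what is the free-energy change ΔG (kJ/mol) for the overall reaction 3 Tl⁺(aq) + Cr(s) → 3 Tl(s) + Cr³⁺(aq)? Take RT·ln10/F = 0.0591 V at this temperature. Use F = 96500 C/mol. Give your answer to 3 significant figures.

−85.0 kJ/mol

The standard cell potential is −0.35 − (−0.74) = +0.39 V, with n = 3 electrons in the balanced equation.
The reaction quotient is [Cr³⁺(aq)] / [Tl⁺(aq)]^3 = 7.85×10^4; by Nernst, E = +0.39 − (0.0591/3)(4.895) = +0.2936 V.
Finally ΔG = −nFE = −(3)(96500 C/mol)(+0.2936 V) = −85.0 kJ/mol.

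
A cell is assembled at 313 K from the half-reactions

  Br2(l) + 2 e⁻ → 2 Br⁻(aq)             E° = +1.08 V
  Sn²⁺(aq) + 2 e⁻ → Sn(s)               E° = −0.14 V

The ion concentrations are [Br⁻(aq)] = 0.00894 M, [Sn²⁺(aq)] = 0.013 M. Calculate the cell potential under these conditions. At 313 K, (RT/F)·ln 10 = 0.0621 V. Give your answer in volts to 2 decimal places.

+1.41 V

The Br₂/Br⁻ couple has the more positive E°, so it is the cathode; Sn²⁺/Sn is the anode.
The standard potential is +1.08 − (−0.14) = +1.22 V and the balanced reaction transfers n = 2 electrons.
Balancing gives Br2(l) + Sn(s) → 2 Br⁻(aq) + Sn²⁺(aq); hence Q = [Br⁻(aq)]^2·[Sn²⁺(aq)] = 1.04×10^−6 (log Q = −5.983).
Applying E = E° − (RT ln10/nF)·log Q gives +1.22 − (0.0621/2)(−5.983) = +1.41 V.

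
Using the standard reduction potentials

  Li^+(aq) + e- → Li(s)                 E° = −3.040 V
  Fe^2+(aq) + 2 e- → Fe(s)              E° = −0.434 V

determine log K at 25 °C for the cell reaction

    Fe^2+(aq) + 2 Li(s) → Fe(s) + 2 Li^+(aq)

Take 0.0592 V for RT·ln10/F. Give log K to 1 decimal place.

The Fe²⁺/Fe couple is reduced (cathode); E°cell = −0.434 − (−3.040) = +2.606 V with n = 2.
At equilibrium E = 0, so log K = nE°cell / 0.0592 = (2)(+2.606) / 0.0592 = 88.0.

log K = 88.0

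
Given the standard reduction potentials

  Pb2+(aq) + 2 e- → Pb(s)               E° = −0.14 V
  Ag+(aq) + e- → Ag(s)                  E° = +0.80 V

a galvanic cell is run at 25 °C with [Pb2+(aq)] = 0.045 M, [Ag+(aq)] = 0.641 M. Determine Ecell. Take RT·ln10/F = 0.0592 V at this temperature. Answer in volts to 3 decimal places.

+0.968 V

The Ag⁺/Ag couple has the more positive E°, so it is the cathode; Pb²⁺/Pb is the anode.
The standard potential is +0.80 − (−0.14) = +0.94 V and the balanced reaction transfers n = 2 electrons.
For the overall reaction 2 Ag+(aq) + Pb(s) → 2 Ag(s) + Pb2+(aq), Q = [Pb2+(aq)] / [Ag+(aq)]^2 = 0.11, giving log Q = −0.961.
By the Nernst equation, E = +0.94 − (0.0592/2)·(−0.961) = +0.968 V.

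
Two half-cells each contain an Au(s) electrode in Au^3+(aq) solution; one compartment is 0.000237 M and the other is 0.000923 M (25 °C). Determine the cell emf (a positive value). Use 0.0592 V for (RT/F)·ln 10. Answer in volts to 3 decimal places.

0.012 V

For a concentration cell E°cell = 0, since both electrodes use the same couple.
The compartment with the higher Au^3+(aq) concentration (0.000923 M) acts as the cathode; ions are reduced there and produced at the dilute (0.000237 M) anode.
With n = 3, Ecell = −(0.0592/3)·log([dilute]/[conc]) = −(0.0592/3)·log(0.000237/0.000923) = +0.012 V.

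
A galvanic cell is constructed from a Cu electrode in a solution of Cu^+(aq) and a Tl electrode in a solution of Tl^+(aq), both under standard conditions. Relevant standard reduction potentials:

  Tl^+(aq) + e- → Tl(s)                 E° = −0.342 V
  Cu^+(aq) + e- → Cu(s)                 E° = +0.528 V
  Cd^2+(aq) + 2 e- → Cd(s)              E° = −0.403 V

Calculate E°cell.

The Cu⁺/Cu couple has the higher E°, so Cu ion is reduced (cathode) and Tl is oxidized (anode).
E°cell = E°(cathode) − E°(anode) = +0.528 − (−0.342) = +0.870 V.

+0.870 V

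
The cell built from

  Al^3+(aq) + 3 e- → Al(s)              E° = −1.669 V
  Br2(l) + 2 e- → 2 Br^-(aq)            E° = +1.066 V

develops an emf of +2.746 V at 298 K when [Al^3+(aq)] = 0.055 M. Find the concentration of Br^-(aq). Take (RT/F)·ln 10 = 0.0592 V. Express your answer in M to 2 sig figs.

1.7 M

With Br₂/Br⁻ at the cathode and Al³⁺/Al at the anode, E°cell = +1.066 − (−1.669) = +2.735 V (n = 6).
From the Nernst equation, log Q = n(E° − E)/0.0592 = 6·(+2.735 − (+2.746))/0.0592 = −1.115.
Balancing electrons gives 3 Br2(l) + 2 Al(s) → 6 Br^-(aq) + 2 Al^3+(aq); thus Q = [Br^-(aq)]^6·[Al^3+(aq)]^2.
Solving for the unknown gives log [Br^-(aq)] = 0.234, so [Br^-(aq)] ≈ 1.7 M.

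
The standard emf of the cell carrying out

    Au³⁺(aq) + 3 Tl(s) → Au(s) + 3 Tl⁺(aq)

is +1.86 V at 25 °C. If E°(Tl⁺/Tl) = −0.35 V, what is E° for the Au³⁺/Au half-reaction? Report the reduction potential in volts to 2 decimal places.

In the reaction as written the Au³⁺/Au couple is reduced (cathode) and Tl⁺/Tl is oxidized (anode), so E°cell = E°(Au³⁺/Au) − E°(Tl⁺/Tl).
E°(Au³⁺/Au) = E°cell + E°(anode) = +1.86 + (−0.35) = +1.51 V.

+1.51 V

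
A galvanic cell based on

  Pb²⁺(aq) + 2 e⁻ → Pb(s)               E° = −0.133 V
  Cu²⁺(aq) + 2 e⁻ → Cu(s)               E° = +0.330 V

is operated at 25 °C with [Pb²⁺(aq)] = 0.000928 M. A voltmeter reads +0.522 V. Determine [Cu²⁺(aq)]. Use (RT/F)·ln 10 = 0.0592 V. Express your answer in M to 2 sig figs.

Cu²⁺/Cu is the cathode (higher E°); E°cell = +0.330 − (−0.133) = +0.463 V with n = 2.
Since E = E° − (0.0592/n)·log Q, log Q = n(E° − E)/0.0592 = −1.993.
The balanced reaction is Cu²⁺(aq) + Pb(s) → Cu(s) + Pb²⁺(aq), so Q = [Pb²⁺(aq)] / [Cu²⁺(aq)].
Isolating [Cu²⁺(aq)] in Q = 10^{−1.993} yields log [Cu²⁺(aq)] = −1.039, i.e. 0.091 M.

0.091 M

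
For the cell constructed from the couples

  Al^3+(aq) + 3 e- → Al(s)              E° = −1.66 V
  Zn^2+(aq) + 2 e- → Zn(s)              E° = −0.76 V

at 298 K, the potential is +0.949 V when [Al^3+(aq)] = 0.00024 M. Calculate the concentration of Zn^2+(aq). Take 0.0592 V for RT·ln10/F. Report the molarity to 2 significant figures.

The Zn²⁺/Zn couple has the larger reduction potential, so it is the cathode: E°cell = −0.76 − (−1.66) = +0.90 V and n = 6.
Rearranging E = E° − (0.0592/n)·log Q gives log Q = 6(+0.90 − (+0.949))/0.0592 = −4.966.
The balanced reaction is 3 Zn^2+(aq) + 2 Al(s) → 3 Zn(s) + 2 Al^3+(aq), so Q = [Al^3+(aq)]^2 / [Zn^2+(aq)]^3.
Solving for the unknown gives log [Zn^2+(aq)] = −0.758, so [Zn^2+(aq)] ≈ 0.17 M.

0.17 M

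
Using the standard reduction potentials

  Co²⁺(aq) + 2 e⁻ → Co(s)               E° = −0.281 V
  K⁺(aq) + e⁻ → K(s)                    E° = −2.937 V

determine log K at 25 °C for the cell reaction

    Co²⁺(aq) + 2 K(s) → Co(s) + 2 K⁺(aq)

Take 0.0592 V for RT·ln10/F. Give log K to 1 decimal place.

The Co²⁺/Co couple is reduced (cathode); E°cell = −0.281 − (−2.937) = +2.656 V with n = 2.
At equilibrium E = 0, so log K = nE°cell / 0.0592 = (2)(+2.656) / 0.0592 = 89.7.

log K = 89.7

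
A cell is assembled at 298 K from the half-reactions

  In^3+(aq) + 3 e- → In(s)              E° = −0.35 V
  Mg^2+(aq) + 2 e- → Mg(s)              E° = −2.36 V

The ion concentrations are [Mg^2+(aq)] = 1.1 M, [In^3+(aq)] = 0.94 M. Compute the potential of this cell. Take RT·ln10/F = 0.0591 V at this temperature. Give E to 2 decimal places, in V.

+2.01 V

In³⁺/In is reduced (cathode, E° = −0.35 V) and Mg²⁺/Mg is oxidized (anode).
E°cell = E°cat − E°an = −0.35 − (−2.36) = +2.01 V; n = 6.
Balancing gives 2 In^3+(aq) + 3 Mg(s) → 2 In(s) + 3 Mg^2+(aq); hence Q = [Mg^2+(aq)]^3 / [In^3+(aq)]^2 = 1.51 (log Q = 0.178).
Applying E = E° − (RT ln10/nF)·log Q gives +2.01 − (0.0591/6)(0.178) = +2.01 V.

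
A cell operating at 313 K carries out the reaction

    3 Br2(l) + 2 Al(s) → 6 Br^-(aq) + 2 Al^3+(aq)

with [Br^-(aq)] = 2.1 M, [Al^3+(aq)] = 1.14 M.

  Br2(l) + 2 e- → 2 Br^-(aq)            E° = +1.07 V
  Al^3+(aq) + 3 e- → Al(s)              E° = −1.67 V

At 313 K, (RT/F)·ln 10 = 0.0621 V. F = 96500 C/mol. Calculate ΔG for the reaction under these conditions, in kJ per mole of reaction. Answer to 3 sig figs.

−1570 kJ/mol

E°cell = +1.07 − (−1.67) = +2.74 V; the balanced reaction transfers n = 6 electrons.
Q = [Br^-(aq)]^6·[Al^3+(aq)]^2 = 111, so log Q = 2.047 and E = +2.74 − (0.0621/6)(2.047) = +2.7188 V.
Finally ΔG = −nFE = −(6)(96500 C/mol)(+2.7188 V) = −1570 kJ/mol.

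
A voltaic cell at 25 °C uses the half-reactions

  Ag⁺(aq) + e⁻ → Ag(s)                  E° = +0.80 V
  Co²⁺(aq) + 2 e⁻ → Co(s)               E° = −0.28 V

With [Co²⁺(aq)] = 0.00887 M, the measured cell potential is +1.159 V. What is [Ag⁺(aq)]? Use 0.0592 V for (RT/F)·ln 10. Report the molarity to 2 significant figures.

Ag⁺/Ag is the cathode (higher E°); E°cell = +0.80 − (−0.28) = +1.08 V with n = 2.
From the Nernst equation, log Q = n(E° − E)/0.0592 = 2·(+1.08 − (+1.159))/0.0592 = −2.669.
Balancing electrons gives 2 Ag⁺(aq) + Co(s) → 2 Ag(s) + Co²⁺(aq); thus Q = [Co²⁺(aq)] / [Ag⁺(aq)]^2.
Isolating [Ag⁺(aq)] in Q = 10^{−2.669} yields log [Ag⁺(aq)] = 0.308, i.e. 2.0 M.

2.0 M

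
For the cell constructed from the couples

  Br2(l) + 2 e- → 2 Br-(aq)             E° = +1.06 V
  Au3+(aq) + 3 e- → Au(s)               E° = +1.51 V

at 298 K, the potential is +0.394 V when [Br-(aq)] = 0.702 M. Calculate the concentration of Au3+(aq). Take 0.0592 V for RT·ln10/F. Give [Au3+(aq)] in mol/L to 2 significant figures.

Au³⁺/Au is the cathode (higher E°); E°cell = +1.51 − (+1.06) = +0.45 V with n = 6.
From the Nernst equation, log Q = n(E° − E)/0.0592 = 6·(+0.45 − (+0.394))/0.0592 = 5.676.
For 2 Au3+(aq) + 6 Br-(aq) → 2 Au(s) + 3 Br2(l), the reaction quotient is Q = 1 / ([Au3+(aq)]^2·[Br-(aq)]^6).
Solving for the unknown gives log [Au3+(aq)] = −2.377, so [Au3+(aq)] ≈ 0.0042 M.

0.0042 M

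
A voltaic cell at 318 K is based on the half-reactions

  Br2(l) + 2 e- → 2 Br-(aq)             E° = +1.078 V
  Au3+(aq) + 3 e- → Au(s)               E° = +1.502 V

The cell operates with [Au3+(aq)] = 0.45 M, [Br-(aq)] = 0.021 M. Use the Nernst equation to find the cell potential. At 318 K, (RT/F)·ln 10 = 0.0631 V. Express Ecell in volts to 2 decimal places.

The Au³⁺/Au couple has the more positive E°, so it is the cathode; Br₂/Br⁻ is the anode.
The standard potential is +1.502 − (+1.078) = +0.424 V and the balanced reaction transfers n = 6 electrons.
The balanced reaction is 2 Au3+(aq) + 6 Br-(aq) → 2 Au(s) + 3 Br2(l), so Q = 1 / ([Au3+(aq)]^2·[Br-(aq)]^6) = 5.76×10^10 and log Q = 10.760.
Applying E = E° − (RT ln10/nF)·log Q gives +0.424 − (0.0631/6)(10.760) = +0.31 V.

+0.31 V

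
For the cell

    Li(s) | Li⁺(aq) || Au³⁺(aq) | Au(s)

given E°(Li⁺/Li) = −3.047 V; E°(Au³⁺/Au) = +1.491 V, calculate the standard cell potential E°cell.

By convention the left-hand electrode in cell notation is the anode (oxidation) and the right-hand electrode is the cathode (reduction).
E°cell = E°(right) − E°(left) = +1.491 − (−3.047) = +4.538 V.

+4.538 V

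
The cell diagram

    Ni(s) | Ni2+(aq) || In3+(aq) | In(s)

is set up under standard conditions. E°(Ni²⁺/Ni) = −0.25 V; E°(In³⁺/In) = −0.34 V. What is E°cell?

By convention the left-hand electrode in cell notation is the anode (oxidation) and the right-hand electrode is the cathode (reduction).
E°cell = E°(right) − E°(left) = −0.34 − (−0.25) = −0.09 V.
The negative sign shows that, as written, the cell would require an external voltage to drive the reaction.

−0.09 V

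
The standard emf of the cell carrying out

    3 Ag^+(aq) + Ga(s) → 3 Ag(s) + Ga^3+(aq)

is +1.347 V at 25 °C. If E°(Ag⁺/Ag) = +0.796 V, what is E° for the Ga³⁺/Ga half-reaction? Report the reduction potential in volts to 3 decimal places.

In the reaction as written the Ag⁺/Ag couple is reduced (cathode) and Ga³⁺/Ga is oxidized (anode), so E°cell = E°(Ag⁺/Ag) − E°(Ga³⁺/Ga).
E°(Ga³⁺/Ga) = E°(cathode) − E°cell = +0.796 − (+1.347) = −0.551 V.

−0.551 V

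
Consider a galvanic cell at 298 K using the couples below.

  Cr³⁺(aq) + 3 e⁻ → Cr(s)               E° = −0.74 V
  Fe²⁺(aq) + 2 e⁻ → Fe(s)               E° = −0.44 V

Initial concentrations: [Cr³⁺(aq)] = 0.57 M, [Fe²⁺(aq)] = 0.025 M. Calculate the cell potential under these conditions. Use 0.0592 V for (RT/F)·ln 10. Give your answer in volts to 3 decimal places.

Since E°(Fe²⁺/Fe) > E°(Cr³⁺/Cr), Fe²⁺/Fe serves as the cathode.
E°cell = E°cat − E°an = −0.44 − (−0.74) = +0.30 V; n = 6.
For the overall reaction 3 Fe²⁺(aq) + 2 Cr(s) → 3 Fe(s) + 2 Cr³⁺(aq), Q = [Cr³⁺(aq)]^2 / [Fe²⁺(aq)]^3 = 2.08×10^4, giving log Q = 4.318.
Applying E = E° − (RT ln10/nF)·log Q gives +0.30 − (0.0592/6)(4.318) = +0.257 V.

+0.257 V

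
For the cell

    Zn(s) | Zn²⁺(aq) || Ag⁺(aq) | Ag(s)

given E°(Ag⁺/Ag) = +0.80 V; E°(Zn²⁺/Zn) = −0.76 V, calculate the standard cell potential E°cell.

By convention the left-hand electrode in cell notation is the anode (oxidation) and the right-hand electrode is the cathode (reduction).
E°cell = E°(right) − E°(left) = +0.80 − (−0.76) = +1.56 V.

+1.56 V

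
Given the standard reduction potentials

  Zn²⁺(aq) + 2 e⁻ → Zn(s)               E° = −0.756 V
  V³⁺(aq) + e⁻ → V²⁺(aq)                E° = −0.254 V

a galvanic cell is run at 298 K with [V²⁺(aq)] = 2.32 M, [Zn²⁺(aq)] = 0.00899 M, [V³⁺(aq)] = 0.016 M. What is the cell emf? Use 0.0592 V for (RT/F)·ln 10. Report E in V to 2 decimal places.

+0.43 V

Since E°(V³⁺/V²⁺) > E°(Zn²⁺/Zn), V³⁺/V²⁺ serves as the cathode.
The standard potential is −0.254 − (−0.756) = +0.502 V and the balanced reaction transfers n = 2 electrons.
Balancing gives 2 V³⁺(aq) + Zn(s) → 2 V²⁺(aq) + Zn²⁺(aq); hence Q = ([V²⁺(aq)]^2·[Zn²⁺(aq)]) / [V³⁺(aq)]^2 = 189 (log Q = 2.276).
E = E° − (0.0592/n)·log Q = +0.502 − (0.0592/2)(2.276) = +0.43 V.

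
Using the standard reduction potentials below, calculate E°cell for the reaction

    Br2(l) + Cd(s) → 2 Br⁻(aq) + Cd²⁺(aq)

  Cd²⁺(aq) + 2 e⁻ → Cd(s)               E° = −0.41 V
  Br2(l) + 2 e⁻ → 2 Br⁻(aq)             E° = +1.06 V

Br2(l) gains electrons, so the Br₂/Br⁻ couple is the cathode; the Cd²⁺/Cd couple is the anode.
E°cell = E°(cathode) − E°(anode) = +1.06 − (−0.41) = +1.47 V.

+1.47 V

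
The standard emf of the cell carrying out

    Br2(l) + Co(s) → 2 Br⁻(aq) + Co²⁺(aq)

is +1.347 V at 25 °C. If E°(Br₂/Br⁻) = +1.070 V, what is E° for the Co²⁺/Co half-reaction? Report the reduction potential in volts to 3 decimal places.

In the reaction as written the Br₂/Br⁻ couple is reduced (cathode) and Co²⁺/Co is oxidized (anode), so E°cell = E°(Br₂/Br⁻) − E°(Co²⁺/Co).
E°(Co²⁺/Co) = E°(cathode) − E°cell = +1.070 − (+1.347) = −0.277 V.

−0.277 V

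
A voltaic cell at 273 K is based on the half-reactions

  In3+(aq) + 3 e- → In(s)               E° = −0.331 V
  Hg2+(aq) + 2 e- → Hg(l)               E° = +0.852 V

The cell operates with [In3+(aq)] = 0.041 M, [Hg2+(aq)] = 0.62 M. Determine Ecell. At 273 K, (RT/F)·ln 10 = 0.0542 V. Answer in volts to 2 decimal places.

+1.20 V

Since E°(Hg²⁺/Hg) > E°(In³⁺/In), Hg²⁺/Hg serves as the cathode.
E°cell = +0.852 − (−0.331) = +1.183 V, with n = 6 electrons transferred.
The balanced reaction is 3 Hg2+(aq) + 2 In(s) → 3 Hg(l) + 2 In3+(aq), so Q = [In3+(aq)]^2 / [Hg2+(aq)]^3 = 0.00705 and log Q = −2.152.
Applying E = E° − (RT ln10/nF)·log Q gives +1.183 − (0.0542/6)(−2.152) = +1.20 V.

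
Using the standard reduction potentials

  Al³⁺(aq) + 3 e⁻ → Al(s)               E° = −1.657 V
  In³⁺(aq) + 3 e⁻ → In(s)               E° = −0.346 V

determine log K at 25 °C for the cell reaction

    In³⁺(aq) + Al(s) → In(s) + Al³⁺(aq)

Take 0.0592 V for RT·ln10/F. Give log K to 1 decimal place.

The In³⁺/In couple is reduced (cathode); E°cell = −0.346 − (−1.657) = +1.311 V with n = 3.
At equilibrium E = 0, so log K = nE°cell / 0.0592 = (3)(+1.311) / 0.0592 = 66.4.

log K = 66.4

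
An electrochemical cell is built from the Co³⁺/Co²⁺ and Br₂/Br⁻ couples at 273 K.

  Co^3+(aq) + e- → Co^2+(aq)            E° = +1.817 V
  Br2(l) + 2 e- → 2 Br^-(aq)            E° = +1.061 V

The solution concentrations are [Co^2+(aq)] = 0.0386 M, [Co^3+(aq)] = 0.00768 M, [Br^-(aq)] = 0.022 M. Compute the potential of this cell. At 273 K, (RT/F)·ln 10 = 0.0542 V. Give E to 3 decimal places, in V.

+0.628 V

Since E°(Co³⁺/Co²⁺) > E°(Br₂/Br⁻), Co³⁺/Co²⁺ serves as the cathode.
E°cell = E°cat − E°an = +1.817 − (+1.061) = +0.756 V; n = 2.
The balanced reaction is 2 Co^3+(aq) + 2 Br^-(aq) → 2 Co^2+(aq) + Br2(l), so Q = [Co^2+(aq)]^2 / ([Co^3+(aq)]^2·[Br^-(aq)]^2) = 5.22×10^4 and log Q = 4.718.
By the Nernst equation, E = +0.756 − (0.0542/2)·(4.718) = +0.628 V.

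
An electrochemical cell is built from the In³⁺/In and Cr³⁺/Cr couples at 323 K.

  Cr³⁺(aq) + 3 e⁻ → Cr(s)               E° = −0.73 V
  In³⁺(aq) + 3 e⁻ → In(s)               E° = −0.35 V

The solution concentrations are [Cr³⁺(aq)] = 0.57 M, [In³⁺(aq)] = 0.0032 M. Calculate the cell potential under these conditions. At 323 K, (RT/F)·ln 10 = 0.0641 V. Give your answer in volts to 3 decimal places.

The In³⁺/In couple has the more positive E°, so it is the cathode; Cr³⁺/Cr is the anode.
E°cell = −0.35 − (−0.73) = +0.38 V, with n = 3 electrons transferred.
For the overall reaction In³⁺(aq) + Cr(s) → In(s) + Cr³⁺(aq), Q = [Cr³⁺(aq)] / [In³⁺(aq)] = 178, giving log Q = 2.251.
Applying E = E° − (RT ln10/nF)·log Q gives +0.38 − (0.0641/3)(2.251) = +0.332 V.

+0.332 V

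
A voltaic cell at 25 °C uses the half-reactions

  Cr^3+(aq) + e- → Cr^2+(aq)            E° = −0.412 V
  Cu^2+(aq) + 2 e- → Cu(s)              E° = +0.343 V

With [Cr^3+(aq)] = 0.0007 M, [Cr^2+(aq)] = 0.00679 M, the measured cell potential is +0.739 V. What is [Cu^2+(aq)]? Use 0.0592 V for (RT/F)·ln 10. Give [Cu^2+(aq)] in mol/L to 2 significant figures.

0.0031 M

Cu²⁺/Cu is the cathode (higher E°); E°cell = +0.343 − (−0.412) = +0.755 V with n = 2.
Rearranging E = E° − (0.0592/n)·log Q gives log Q = 2(+0.755 − (+0.739))/0.0592 = 0.541.
Balancing electrons gives Cu^2+(aq) + 2 Cr^2+(aq) → Cu(s) + 2 Cr^3+(aq); thus Q = [Cr^3+(aq)]^2 / ([Cu^2+(aq)]·[Cr^2+(aq)]^2).
Solving for the unknown gives log [Cu^2+(aq)] = −2.515, so [Cu^2+(aq)] ≈ 0.0031 M.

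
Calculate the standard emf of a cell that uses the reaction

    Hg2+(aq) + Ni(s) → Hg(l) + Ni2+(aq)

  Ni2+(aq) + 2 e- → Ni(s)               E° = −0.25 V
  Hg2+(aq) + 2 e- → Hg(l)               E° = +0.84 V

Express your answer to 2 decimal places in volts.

+1.09 V

In the reaction as written, Hg2+(aq) is reduced (cathode) and Ni2+(aq) is produced by oxidation at the anode.
E°cell = E°(cathode) − E°(anode) = +0.84 − (−0.25) = +1.09 V.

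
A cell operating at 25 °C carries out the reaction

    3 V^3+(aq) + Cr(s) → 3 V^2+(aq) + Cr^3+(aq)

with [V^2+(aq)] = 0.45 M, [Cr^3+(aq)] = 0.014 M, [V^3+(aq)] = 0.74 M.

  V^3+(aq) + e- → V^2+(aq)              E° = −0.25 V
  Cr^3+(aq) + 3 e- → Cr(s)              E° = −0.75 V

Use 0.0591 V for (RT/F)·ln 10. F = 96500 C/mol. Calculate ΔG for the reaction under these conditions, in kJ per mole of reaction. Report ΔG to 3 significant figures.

E°cell = −0.25 − (−0.75) = +0.50 V; the balanced reaction transfers n = 3 electrons.
Q = ([V^2+(aq)]^3·[Cr^3+(aq)]) / [V^3+(aq)]^3 = 0.00315, so log Q = −2.502 and E = +0.50 − (0.0591/3)(−2.502) = +0.5493 V.
Then ΔG = −nFE = −3 × 96500 × +0.5493 J/mol = −159 kJ/mol.

−159 kJ/mol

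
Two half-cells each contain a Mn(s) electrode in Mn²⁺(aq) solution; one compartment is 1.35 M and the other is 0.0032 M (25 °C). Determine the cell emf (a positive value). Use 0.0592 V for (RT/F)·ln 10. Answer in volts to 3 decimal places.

0.078 V

For a concentration cell E°cell = 0, since both electrodes use the same couple.
The compartment with the higher Mn²⁺(aq) concentration (1.35 M) acts as the cathode; ions are reduced there and produced at the dilute (0.0032 M) anode.
With n = 2, Ecell = −(0.0592/2)·log([dilute]/[conc]) = −(0.0592/2)·log(0.0032/1.35) = +0.078 V.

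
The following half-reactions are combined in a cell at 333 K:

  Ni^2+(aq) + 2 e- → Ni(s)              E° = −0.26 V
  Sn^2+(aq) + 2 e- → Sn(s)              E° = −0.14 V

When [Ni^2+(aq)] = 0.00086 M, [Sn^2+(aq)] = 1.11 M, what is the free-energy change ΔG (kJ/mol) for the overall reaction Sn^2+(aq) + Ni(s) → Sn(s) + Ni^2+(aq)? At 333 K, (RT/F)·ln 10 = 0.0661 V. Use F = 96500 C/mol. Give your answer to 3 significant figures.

−43.0 kJ/mol

E°cell = −0.14 − (−0.26) = +0.12 V; the balanced reaction transfers n = 2 electrons.
Q = [Ni^2+(aq)] / [Sn^2+(aq)] = 0.000775, so log Q = −3.111 and E = +0.12 − (0.0661/2)(−3.111) = +0.2228 V.
Finally ΔG = −nFE = −(2)(96500 C/mol)(+0.2228 V) = −43.0 kJ/mol.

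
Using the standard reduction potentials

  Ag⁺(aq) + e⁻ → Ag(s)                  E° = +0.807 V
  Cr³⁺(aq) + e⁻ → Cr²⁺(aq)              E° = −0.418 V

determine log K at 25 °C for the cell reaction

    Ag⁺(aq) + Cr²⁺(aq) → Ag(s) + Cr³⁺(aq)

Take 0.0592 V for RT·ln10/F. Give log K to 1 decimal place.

The Ag⁺/Ag couple is reduced (cathode); E°cell = +0.807 − (−0.418) = +1.225 V with n = 1.
At equilibrium E = 0, so log K = nE°cell / 0.0592 = (1)(+1.225) / 0.0592 = 20.7.

log K = 20.7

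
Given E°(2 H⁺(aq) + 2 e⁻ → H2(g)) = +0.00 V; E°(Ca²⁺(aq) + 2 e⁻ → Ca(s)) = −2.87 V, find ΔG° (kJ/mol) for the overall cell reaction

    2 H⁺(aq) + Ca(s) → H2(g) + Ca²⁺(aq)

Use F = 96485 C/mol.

In the reaction as written H⁺(aq) is reduced, so the 2H⁺/H₂ couple is the cathode and Ca²⁺/Ca is the anode.
E°cell = +0.00 − (−2.87) = +2.87 V; balancing electrons gives n = 2.
ΔG° = −nFE°cell = −(2)(96485)(+2.87) J/mol = −554 kJ/mol.

−554 kJ/mol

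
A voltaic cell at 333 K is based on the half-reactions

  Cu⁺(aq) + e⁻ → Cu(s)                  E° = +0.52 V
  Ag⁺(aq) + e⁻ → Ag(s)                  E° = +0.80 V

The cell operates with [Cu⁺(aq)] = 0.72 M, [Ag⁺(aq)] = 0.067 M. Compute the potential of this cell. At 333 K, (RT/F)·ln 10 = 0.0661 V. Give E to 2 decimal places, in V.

+0.21 V

The Ag⁺/Ag couple has the more positive E°, so it is the cathode; Cu⁺/Cu is the anode.
The standard potential is +0.80 − (+0.52) = +0.28 V and the balanced reaction transfers n = 1 electron.
For the overall reaction Ag⁺(aq) + Cu(s) → Ag(s) + Cu⁺(aq), Q = [Cu⁺(aq)] / [Ag⁺(aq)] = 10.7, giving log Q = 1.031.
By the Nernst equation, E = +0.28 − (0.0661/1)·(1.031) = +0.21 V.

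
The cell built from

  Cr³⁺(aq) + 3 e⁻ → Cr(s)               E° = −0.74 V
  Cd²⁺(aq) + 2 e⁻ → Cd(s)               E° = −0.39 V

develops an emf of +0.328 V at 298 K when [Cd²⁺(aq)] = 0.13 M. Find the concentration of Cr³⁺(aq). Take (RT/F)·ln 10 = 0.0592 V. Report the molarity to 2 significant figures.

0.61 M

With Cd²⁺/Cd at the cathode and Cr³⁺/Cr at the anode, E°cell = −0.39 − (−0.74) = +0.35 V (n = 6).
From the Nernst equation, log Q = n(E° − E)/0.0592 = 6·(+0.35 − (+0.328))/0.0592 = 2.230.
The balanced reaction is 3 Cd²⁺(aq) + 2 Cr(s) → 3 Cd(s) + 2 Cr³⁺(aq), so Q = [Cr³⁺(aq)]^2 / [Cd²⁺(aq)]^3.
Isolating [Cr³⁺(aq)] in Q = 10^{2.230} yields log [Cr³⁺(aq)] = −0.214, i.e. 0.61 M.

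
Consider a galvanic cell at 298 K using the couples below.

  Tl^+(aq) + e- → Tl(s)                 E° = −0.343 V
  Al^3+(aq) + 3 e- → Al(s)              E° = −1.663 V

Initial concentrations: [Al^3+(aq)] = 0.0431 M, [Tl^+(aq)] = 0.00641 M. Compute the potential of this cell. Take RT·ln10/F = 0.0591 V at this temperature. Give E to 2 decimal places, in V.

+1.22 V

The Tl⁺/Tl couple has the more positive E°, so it is the cathode; Al³⁺/Al is the anode.
E°cell = E°cat − E°an = −0.343 − (−1.663) = +1.320 V; n = 3.
The balanced reaction is 3 Tl^+(aq) + Al(s) → 3 Tl(s) + Al^3+(aq), so Q = [Al^3+(aq)] / [Tl^+(aq)]^3 = 1.64×10^5 and log Q = 5.214.
Applying E = E° − (RT ln10/nF)·log Q gives +1.320 − (0.0591/3)(5.214) = +1.22 V.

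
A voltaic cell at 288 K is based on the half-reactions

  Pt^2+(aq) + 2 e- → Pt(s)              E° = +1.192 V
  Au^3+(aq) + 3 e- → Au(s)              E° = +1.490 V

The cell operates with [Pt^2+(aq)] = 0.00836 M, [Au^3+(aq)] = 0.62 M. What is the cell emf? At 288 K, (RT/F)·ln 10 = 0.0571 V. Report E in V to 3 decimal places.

+0.353 V

Since E°(Au³⁺/Au) > E°(Pt²⁺/Pt), Au³⁺/Au serves as the cathode.
E°cell = +1.490 − (+1.192) = +0.298 V, with n = 6 electrons transferred.
For the overall reaction 2 Au^3+(aq) + 3 Pt(s) → 2 Au(s) + 3 Pt^2+(aq), Q = [Pt^2+(aq)]^3 / [Au^3+(aq)]^2 = 1.52×10^−6, giving log Q = −5.818.
Applying E = E° − (RT ln10/nF)·log Q gives +0.298 − (0.0571/6)(−5.818) = +0.353 V.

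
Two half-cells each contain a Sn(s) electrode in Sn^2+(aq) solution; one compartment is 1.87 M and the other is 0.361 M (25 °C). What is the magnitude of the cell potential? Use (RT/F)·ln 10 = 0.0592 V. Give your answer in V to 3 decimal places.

For a concentration cell E°cell = 0, since both electrodes use the same couple.
The compartment with the higher Sn^2+(aq) concentration (1.87 M) acts as the cathode; ions are reduced there and produced at the dilute (0.361 M) anode.
With n = 2, Ecell = −(0.0592/2)·log([dilute]/[conc]) = −(0.0592/2)·log(0.361/1.87) = +0.021 V.

0.021 V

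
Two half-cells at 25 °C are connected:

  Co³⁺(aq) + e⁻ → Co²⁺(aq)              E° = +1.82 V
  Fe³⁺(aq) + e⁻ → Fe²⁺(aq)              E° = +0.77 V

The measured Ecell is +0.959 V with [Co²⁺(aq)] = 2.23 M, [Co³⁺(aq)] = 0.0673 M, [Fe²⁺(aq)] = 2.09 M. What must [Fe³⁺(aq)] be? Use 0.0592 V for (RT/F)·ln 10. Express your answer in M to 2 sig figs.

2.2 M

The Co³⁺/Co²⁺ couple has the larger reduction potential, so it is the cathode: E°cell = +1.82 − (+0.77) = +1.05 V and n = 1.
Since E = E° − (0.0592/n)·log Q, log Q = n(E° − E)/0.0592 = 1.537.
The balanced reaction is Co³⁺(aq) + Fe²⁺(aq) → Co²⁺(aq) + Fe³⁺(aq), so Q = ([Co²⁺(aq)]·[Fe³⁺(aq)]) / ([Co³⁺(aq)]·[Fe²⁺(aq)]).
Isolating [Fe³⁺(aq)] in Q = 10^{1.537} yields log [Fe³⁺(aq)] = 0.337, i.e. 2.2 M.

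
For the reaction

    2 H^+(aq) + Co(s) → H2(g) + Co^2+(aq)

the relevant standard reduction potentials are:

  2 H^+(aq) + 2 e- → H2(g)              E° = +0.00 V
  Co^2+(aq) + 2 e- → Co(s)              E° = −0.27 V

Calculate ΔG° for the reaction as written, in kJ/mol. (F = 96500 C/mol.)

In the reaction as written H^+(aq) is reduced, so the 2H⁺/H₂ couple is the cathode and Co²⁺/Co is the anode.
E°cell = +0.00 − (−0.27) = +0.27 V; balancing electrons gives n = 2.
ΔG° = −nFE°cell = −(2)(96500)(+0.27) J/mol = −52.1 kJ/mol.

−52.1 kJ/mol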